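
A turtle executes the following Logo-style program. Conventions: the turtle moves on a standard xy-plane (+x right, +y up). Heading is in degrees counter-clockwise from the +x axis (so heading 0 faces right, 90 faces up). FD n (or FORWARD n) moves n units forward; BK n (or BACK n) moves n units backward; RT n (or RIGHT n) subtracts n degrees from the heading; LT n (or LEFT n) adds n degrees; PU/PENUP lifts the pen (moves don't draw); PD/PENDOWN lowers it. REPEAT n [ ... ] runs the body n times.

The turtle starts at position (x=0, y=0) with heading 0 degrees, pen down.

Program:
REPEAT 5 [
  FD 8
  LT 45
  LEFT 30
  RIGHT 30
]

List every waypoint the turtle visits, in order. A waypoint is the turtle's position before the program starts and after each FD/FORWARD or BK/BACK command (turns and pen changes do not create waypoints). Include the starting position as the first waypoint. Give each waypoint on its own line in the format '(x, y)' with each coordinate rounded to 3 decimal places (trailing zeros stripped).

Executing turtle program step by step:
Start: pos=(0,0), heading=0, pen down
REPEAT 5 [
  -- iteration 1/5 --
  FD 8: (0,0) -> (8,0) [heading=0, draw]
  LT 45: heading 0 -> 45
  LT 30: heading 45 -> 75
  RT 30: heading 75 -> 45
  -- iteration 2/5 --
  FD 8: (8,0) -> (13.657,5.657) [heading=45, draw]
  LT 45: heading 45 -> 90
  LT 30: heading 90 -> 120
  RT 30: heading 120 -> 90
  -- iteration 3/5 --
  FD 8: (13.657,5.657) -> (13.657,13.657) [heading=90, draw]
  LT 45: heading 90 -> 135
  LT 30: heading 135 -> 165
  RT 30: heading 165 -> 135
  -- iteration 4/5 --
  FD 8: (13.657,13.657) -> (8,19.314) [heading=135, draw]
  LT 45: heading 135 -> 180
  LT 30: heading 180 -> 210
  RT 30: heading 210 -> 180
  -- iteration 5/5 --
  FD 8: (8,19.314) -> (0,19.314) [heading=180, draw]
  LT 45: heading 180 -> 225
  LT 30: heading 225 -> 255
  RT 30: heading 255 -> 225
]
Final: pos=(0,19.314), heading=225, 5 segment(s) drawn
Waypoints (6 total):
(0, 0)
(8, 0)
(13.657, 5.657)
(13.657, 13.657)
(8, 19.314)
(0, 19.314)

Answer: (0, 0)
(8, 0)
(13.657, 5.657)
(13.657, 13.657)
(8, 19.314)
(0, 19.314)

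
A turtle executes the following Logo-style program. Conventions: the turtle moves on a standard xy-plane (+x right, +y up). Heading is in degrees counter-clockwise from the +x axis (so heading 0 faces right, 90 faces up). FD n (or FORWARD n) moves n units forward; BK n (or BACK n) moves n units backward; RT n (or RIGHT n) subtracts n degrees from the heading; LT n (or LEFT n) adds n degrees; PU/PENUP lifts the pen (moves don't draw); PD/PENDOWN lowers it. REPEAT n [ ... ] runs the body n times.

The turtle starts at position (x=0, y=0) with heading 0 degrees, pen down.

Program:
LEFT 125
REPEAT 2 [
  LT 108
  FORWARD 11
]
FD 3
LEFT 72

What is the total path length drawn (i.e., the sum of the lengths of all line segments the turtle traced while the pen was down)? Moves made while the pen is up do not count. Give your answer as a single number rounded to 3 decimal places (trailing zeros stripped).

Executing turtle program step by step:
Start: pos=(0,0), heading=0, pen down
LT 125: heading 0 -> 125
REPEAT 2 [
  -- iteration 1/2 --
  LT 108: heading 125 -> 233
  FD 11: (0,0) -> (-6.62,-8.785) [heading=233, draw]
  -- iteration 2/2 --
  LT 108: heading 233 -> 341
  FD 11: (-6.62,-8.785) -> (3.781,-12.366) [heading=341, draw]
]
FD 3: (3.781,-12.366) -> (6.617,-13.343) [heading=341, draw]
LT 72: heading 341 -> 53
Final: pos=(6.617,-13.343), heading=53, 3 segment(s) drawn

Segment lengths:
  seg 1: (0,0) -> (-6.62,-8.785), length = 11
  seg 2: (-6.62,-8.785) -> (3.781,-12.366), length = 11
  seg 3: (3.781,-12.366) -> (6.617,-13.343), length = 3
Total = 25

Answer: 25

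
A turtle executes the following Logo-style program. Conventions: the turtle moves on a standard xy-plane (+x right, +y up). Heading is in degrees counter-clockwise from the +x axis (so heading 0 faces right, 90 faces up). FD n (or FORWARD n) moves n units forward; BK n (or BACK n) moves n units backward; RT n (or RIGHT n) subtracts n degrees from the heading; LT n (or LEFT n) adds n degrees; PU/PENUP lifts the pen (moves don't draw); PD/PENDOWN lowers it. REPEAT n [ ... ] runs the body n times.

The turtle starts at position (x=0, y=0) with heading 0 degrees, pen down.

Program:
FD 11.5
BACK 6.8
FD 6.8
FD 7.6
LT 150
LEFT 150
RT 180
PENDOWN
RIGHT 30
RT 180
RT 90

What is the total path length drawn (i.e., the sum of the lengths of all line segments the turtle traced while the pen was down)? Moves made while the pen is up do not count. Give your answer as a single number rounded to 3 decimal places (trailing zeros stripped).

Answer: 32.7

Derivation:
Executing turtle program step by step:
Start: pos=(0,0), heading=0, pen down
FD 11.5: (0,0) -> (11.5,0) [heading=0, draw]
BK 6.8: (11.5,0) -> (4.7,0) [heading=0, draw]
FD 6.8: (4.7,0) -> (11.5,0) [heading=0, draw]
FD 7.6: (11.5,0) -> (19.1,0) [heading=0, draw]
LT 150: heading 0 -> 150
LT 150: heading 150 -> 300
RT 180: heading 300 -> 120
PD: pen down
RT 30: heading 120 -> 90
RT 180: heading 90 -> 270
RT 90: heading 270 -> 180
Final: pos=(19.1,0), heading=180, 4 segment(s) drawn

Segment lengths:
  seg 1: (0,0) -> (11.5,0), length = 11.5
  seg 2: (11.5,0) -> (4.7,0), length = 6.8
  seg 3: (4.7,0) -> (11.5,0), length = 6.8
  seg 4: (11.5,0) -> (19.1,0), length = 7.6
Total = 32.7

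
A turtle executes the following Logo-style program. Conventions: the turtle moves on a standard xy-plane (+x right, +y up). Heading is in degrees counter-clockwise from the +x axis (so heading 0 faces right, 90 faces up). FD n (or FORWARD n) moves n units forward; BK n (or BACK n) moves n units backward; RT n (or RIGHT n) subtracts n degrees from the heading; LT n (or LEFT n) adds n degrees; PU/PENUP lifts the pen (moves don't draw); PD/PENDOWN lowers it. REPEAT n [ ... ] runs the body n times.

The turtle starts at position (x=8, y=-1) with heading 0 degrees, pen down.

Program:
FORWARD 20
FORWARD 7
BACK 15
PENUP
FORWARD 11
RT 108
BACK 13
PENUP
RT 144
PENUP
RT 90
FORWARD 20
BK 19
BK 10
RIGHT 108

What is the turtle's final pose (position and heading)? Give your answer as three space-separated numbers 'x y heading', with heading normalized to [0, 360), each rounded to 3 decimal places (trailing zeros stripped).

Answer: 26.458 8.583 270

Derivation:
Executing turtle program step by step:
Start: pos=(8,-1), heading=0, pen down
FD 20: (8,-1) -> (28,-1) [heading=0, draw]
FD 7: (28,-1) -> (35,-1) [heading=0, draw]
BK 15: (35,-1) -> (20,-1) [heading=0, draw]
PU: pen up
FD 11: (20,-1) -> (31,-1) [heading=0, move]
RT 108: heading 0 -> 252
BK 13: (31,-1) -> (35.017,11.364) [heading=252, move]
PU: pen up
RT 144: heading 252 -> 108
PU: pen up
RT 90: heading 108 -> 18
FD 20: (35.017,11.364) -> (54.038,17.544) [heading=18, move]
BK 19: (54.038,17.544) -> (35.968,11.673) [heading=18, move]
BK 10: (35.968,11.673) -> (26.458,8.583) [heading=18, move]
RT 108: heading 18 -> 270
Final: pos=(26.458,8.583), heading=270, 3 segment(s) drawn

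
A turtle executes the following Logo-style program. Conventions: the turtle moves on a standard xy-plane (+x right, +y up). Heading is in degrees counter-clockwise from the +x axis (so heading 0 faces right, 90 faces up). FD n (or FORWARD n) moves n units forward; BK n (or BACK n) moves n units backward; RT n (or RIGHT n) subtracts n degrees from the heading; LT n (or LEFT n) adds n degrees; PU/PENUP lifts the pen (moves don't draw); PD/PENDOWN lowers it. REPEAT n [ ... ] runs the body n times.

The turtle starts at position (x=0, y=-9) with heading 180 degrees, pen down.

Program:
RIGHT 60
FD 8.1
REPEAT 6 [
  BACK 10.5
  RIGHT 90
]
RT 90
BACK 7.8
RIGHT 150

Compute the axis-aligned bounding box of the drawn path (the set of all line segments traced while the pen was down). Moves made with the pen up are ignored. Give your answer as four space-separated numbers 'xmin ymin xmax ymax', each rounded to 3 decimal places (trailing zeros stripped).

Answer: -13.143 -16.328 1.2 -1.985

Derivation:
Executing turtle program step by step:
Start: pos=(0,-9), heading=180, pen down
RT 60: heading 180 -> 120
FD 8.1: (0,-9) -> (-4.05,-1.985) [heading=120, draw]
REPEAT 6 [
  -- iteration 1/6 --
  BK 10.5: (-4.05,-1.985) -> (1.2,-11.078) [heading=120, draw]
  RT 90: heading 120 -> 30
  -- iteration 2/6 --
  BK 10.5: (1.2,-11.078) -> (-7.893,-16.328) [heading=30, draw]
  RT 90: heading 30 -> 300
  -- iteration 3/6 --
  BK 10.5: (-7.893,-16.328) -> (-13.143,-7.235) [heading=300, draw]
  RT 90: heading 300 -> 210
  -- iteration 4/6 --
  BK 10.5: (-13.143,-7.235) -> (-4.05,-1.985) [heading=210, draw]
  RT 90: heading 210 -> 120
  -- iteration 5/6 --
  BK 10.5: (-4.05,-1.985) -> (1.2,-11.078) [heading=120, draw]
  RT 90: heading 120 -> 30
  -- iteration 6/6 --
  BK 10.5: (1.2,-11.078) -> (-7.893,-16.328) [heading=30, draw]
  RT 90: heading 30 -> 300
]
RT 90: heading 300 -> 210
BK 7.8: (-7.893,-16.328) -> (-1.138,-12.428) [heading=210, draw]
RT 150: heading 210 -> 60
Final: pos=(-1.138,-12.428), heading=60, 8 segment(s) drawn

Segment endpoints: x in {-13.143, -7.893, -7.893, -4.05, -4.05, -1.138, 0, 1.2, 1.2}, y in {-16.328, -12.428, -11.078, -11.078, -9, -7.235, -1.985}
xmin=-13.143, ymin=-16.328, xmax=1.2, ymax=-1.985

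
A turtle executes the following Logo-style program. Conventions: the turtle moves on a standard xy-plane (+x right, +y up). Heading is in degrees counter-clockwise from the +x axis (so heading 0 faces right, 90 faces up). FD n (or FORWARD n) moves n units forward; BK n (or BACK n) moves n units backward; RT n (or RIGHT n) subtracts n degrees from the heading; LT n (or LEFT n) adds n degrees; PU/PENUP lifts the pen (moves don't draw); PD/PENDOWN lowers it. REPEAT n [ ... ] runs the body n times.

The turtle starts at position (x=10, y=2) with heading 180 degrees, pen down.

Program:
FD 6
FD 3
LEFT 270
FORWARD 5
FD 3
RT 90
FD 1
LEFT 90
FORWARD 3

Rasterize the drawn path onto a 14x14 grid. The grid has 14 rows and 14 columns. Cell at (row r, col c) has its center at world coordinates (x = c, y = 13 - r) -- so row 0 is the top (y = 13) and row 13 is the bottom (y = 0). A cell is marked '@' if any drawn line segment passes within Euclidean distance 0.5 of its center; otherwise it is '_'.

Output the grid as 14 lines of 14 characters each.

Segment 0: (10,2) -> (4,2)
Segment 1: (4,2) -> (1,2)
Segment 2: (1,2) -> (1,7)
Segment 3: (1,7) -> (1,10)
Segment 4: (1,10) -> (2,10)
Segment 5: (2,10) -> (2,13)

Answer: __@___________
__@___________
__@___________
_@@___________
_@____________
_@____________
_@____________
_@____________
_@____________
_@____________
_@____________
_@@@@@@@@@@___
______________
______________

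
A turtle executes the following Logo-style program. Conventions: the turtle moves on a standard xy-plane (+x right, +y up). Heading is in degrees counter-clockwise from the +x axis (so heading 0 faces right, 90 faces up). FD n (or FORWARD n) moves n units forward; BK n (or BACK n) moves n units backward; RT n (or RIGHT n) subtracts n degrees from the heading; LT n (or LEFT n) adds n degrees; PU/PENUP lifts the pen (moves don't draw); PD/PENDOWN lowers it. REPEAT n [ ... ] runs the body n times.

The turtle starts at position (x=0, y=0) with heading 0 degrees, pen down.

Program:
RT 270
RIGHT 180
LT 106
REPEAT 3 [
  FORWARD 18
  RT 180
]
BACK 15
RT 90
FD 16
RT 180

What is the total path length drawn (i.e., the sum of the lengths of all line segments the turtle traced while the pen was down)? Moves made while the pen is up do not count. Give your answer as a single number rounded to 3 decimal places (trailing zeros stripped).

Answer: 85

Derivation:
Executing turtle program step by step:
Start: pos=(0,0), heading=0, pen down
RT 270: heading 0 -> 90
RT 180: heading 90 -> 270
LT 106: heading 270 -> 16
REPEAT 3 [
  -- iteration 1/3 --
  FD 18: (0,0) -> (17.303,4.961) [heading=16, draw]
  RT 180: heading 16 -> 196
  -- iteration 2/3 --
  FD 18: (17.303,4.961) -> (0,0) [heading=196, draw]
  RT 180: heading 196 -> 16
  -- iteration 3/3 --
  FD 18: (0,0) -> (17.303,4.961) [heading=16, draw]
  RT 180: heading 16 -> 196
]
BK 15: (17.303,4.961) -> (31.722,9.096) [heading=196, draw]
RT 90: heading 196 -> 106
FD 16: (31.722,9.096) -> (27.311,24.476) [heading=106, draw]
RT 180: heading 106 -> 286
Final: pos=(27.311,24.476), heading=286, 5 segment(s) drawn

Segment lengths:
  seg 1: (0,0) -> (17.303,4.961), length = 18
  seg 2: (17.303,4.961) -> (0,0), length = 18
  seg 3: (0,0) -> (17.303,4.961), length = 18
  seg 4: (17.303,4.961) -> (31.722,9.096), length = 15
  seg 5: (31.722,9.096) -> (27.311,24.476), length = 16
Total = 85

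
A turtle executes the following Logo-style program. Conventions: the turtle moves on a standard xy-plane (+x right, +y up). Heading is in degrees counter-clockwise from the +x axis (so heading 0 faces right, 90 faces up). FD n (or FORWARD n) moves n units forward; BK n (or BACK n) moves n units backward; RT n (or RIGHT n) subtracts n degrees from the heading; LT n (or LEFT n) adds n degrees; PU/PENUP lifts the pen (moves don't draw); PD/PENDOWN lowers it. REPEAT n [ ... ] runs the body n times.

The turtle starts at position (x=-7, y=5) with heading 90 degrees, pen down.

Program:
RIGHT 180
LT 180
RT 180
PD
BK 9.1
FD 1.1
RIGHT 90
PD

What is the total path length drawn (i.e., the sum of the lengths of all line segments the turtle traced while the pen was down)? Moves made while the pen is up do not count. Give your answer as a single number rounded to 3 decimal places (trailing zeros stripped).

Executing turtle program step by step:
Start: pos=(-7,5), heading=90, pen down
RT 180: heading 90 -> 270
LT 180: heading 270 -> 90
RT 180: heading 90 -> 270
PD: pen down
BK 9.1: (-7,5) -> (-7,14.1) [heading=270, draw]
FD 1.1: (-7,14.1) -> (-7,13) [heading=270, draw]
RT 90: heading 270 -> 180
PD: pen down
Final: pos=(-7,13), heading=180, 2 segment(s) drawn

Segment lengths:
  seg 1: (-7,5) -> (-7,14.1), length = 9.1
  seg 2: (-7,14.1) -> (-7,13), length = 1.1
Total = 10.2

Answer: 10.2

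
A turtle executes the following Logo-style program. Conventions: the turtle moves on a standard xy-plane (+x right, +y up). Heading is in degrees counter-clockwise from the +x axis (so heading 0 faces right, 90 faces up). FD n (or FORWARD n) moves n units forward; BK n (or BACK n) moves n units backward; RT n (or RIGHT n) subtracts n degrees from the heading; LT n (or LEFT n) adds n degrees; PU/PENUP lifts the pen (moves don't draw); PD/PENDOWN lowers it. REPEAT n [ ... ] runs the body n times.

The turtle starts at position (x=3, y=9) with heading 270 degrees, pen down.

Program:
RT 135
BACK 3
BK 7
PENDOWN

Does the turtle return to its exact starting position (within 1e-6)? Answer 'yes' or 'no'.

Executing turtle program step by step:
Start: pos=(3,9), heading=270, pen down
RT 135: heading 270 -> 135
BK 3: (3,9) -> (5.121,6.879) [heading=135, draw]
BK 7: (5.121,6.879) -> (10.071,1.929) [heading=135, draw]
PD: pen down
Final: pos=(10.071,1.929), heading=135, 2 segment(s) drawn

Start position: (3, 9)
Final position: (10.071, 1.929)
Distance = 10; >= 1e-6 -> NOT closed

Answer: no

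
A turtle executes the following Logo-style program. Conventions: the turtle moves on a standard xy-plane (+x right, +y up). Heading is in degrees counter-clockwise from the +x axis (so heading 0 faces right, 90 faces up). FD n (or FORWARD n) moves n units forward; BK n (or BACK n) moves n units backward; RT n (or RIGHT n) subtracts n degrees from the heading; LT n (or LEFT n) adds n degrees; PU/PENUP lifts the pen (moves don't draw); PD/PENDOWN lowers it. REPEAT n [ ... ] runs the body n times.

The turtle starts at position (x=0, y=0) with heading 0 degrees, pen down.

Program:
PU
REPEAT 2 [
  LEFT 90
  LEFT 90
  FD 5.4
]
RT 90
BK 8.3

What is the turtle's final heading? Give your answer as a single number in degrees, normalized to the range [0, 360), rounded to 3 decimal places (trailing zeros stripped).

Executing turtle program step by step:
Start: pos=(0,0), heading=0, pen down
PU: pen up
REPEAT 2 [
  -- iteration 1/2 --
  LT 90: heading 0 -> 90
  LT 90: heading 90 -> 180
  FD 5.4: (0,0) -> (-5.4,0) [heading=180, move]
  -- iteration 2/2 --
  LT 90: heading 180 -> 270
  LT 90: heading 270 -> 0
  FD 5.4: (-5.4,0) -> (0,0) [heading=0, move]
]
RT 90: heading 0 -> 270
BK 8.3: (0,0) -> (0,8.3) [heading=270, move]
Final: pos=(0,8.3), heading=270, 0 segment(s) drawn

Answer: 270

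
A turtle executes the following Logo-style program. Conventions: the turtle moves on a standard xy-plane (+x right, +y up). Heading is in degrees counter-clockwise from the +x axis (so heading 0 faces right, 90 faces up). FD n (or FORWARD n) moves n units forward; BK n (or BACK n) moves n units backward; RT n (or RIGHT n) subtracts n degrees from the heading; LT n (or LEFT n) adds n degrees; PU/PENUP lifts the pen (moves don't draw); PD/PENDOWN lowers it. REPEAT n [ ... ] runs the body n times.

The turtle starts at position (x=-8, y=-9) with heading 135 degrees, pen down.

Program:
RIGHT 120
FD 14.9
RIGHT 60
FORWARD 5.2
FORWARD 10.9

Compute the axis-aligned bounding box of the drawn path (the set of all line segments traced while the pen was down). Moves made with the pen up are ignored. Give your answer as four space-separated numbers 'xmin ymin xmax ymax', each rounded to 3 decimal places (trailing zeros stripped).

Answer: -8 -16.528 17.777 -5.144

Derivation:
Executing turtle program step by step:
Start: pos=(-8,-9), heading=135, pen down
RT 120: heading 135 -> 15
FD 14.9: (-8,-9) -> (6.392,-5.144) [heading=15, draw]
RT 60: heading 15 -> 315
FD 5.2: (6.392,-5.144) -> (10.069,-8.821) [heading=315, draw]
FD 10.9: (10.069,-8.821) -> (17.777,-16.528) [heading=315, draw]
Final: pos=(17.777,-16.528), heading=315, 3 segment(s) drawn

Segment endpoints: x in {-8, 6.392, 10.069, 17.777}, y in {-16.528, -9, -8.821, -5.144}
xmin=-8, ymin=-16.528, xmax=17.777, ymax=-5.144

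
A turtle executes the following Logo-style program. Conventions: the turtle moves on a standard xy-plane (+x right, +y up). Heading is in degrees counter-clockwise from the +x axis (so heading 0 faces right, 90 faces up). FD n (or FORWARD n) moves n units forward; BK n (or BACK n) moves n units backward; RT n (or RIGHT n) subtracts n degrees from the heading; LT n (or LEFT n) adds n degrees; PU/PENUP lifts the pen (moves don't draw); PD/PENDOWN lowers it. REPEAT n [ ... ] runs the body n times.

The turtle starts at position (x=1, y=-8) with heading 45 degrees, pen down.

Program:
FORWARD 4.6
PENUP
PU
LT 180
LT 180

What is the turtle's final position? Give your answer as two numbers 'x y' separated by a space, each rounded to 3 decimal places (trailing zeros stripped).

Answer: 4.253 -4.747

Derivation:
Executing turtle program step by step:
Start: pos=(1,-8), heading=45, pen down
FD 4.6: (1,-8) -> (4.253,-4.747) [heading=45, draw]
PU: pen up
PU: pen up
LT 180: heading 45 -> 225
LT 180: heading 225 -> 45
Final: pos=(4.253,-4.747), heading=45, 1 segment(s) drawn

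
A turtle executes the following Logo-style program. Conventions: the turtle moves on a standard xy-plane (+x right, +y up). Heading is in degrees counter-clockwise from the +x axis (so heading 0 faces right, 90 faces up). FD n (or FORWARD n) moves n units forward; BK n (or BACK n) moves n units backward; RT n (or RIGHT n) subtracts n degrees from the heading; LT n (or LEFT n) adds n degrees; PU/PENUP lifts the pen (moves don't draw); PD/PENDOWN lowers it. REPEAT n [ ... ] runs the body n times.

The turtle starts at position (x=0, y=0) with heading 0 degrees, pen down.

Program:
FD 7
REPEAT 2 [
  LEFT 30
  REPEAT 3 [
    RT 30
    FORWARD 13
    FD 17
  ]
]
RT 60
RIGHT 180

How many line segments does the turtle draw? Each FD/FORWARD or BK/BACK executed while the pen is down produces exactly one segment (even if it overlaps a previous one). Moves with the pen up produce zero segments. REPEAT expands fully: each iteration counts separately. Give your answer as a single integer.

Answer: 13

Derivation:
Executing turtle program step by step:
Start: pos=(0,0), heading=0, pen down
FD 7: (0,0) -> (7,0) [heading=0, draw]
REPEAT 2 [
  -- iteration 1/2 --
  LT 30: heading 0 -> 30
  REPEAT 3 [
    -- iteration 1/3 --
    RT 30: heading 30 -> 0
    FD 13: (7,0) -> (20,0) [heading=0, draw]
    FD 17: (20,0) -> (37,0) [heading=0, draw]
    -- iteration 2/3 --
    RT 30: heading 0 -> 330
    FD 13: (37,0) -> (48.258,-6.5) [heading=330, draw]
    FD 17: (48.258,-6.5) -> (62.981,-15) [heading=330, draw]
    -- iteration 3/3 --
    RT 30: heading 330 -> 300
    FD 13: (62.981,-15) -> (69.481,-26.258) [heading=300, draw]
    FD 17: (69.481,-26.258) -> (77.981,-40.981) [heading=300, draw]
  ]
  -- iteration 2/2 --
  LT 30: heading 300 -> 330
  REPEAT 3 [
    -- iteration 1/3 --
    RT 30: heading 330 -> 300
    FD 13: (77.981,-40.981) -> (84.481,-52.239) [heading=300, draw]
    FD 17: (84.481,-52.239) -> (92.981,-66.962) [heading=300, draw]
    -- iteration 2/3 --
    RT 30: heading 300 -> 270
    FD 13: (92.981,-66.962) -> (92.981,-79.962) [heading=270, draw]
    FD 17: (92.981,-79.962) -> (92.981,-96.962) [heading=270, draw]
    -- iteration 3/3 --
    RT 30: heading 270 -> 240
    FD 13: (92.981,-96.962) -> (86.481,-108.22) [heading=240, draw]
    FD 17: (86.481,-108.22) -> (77.981,-122.942) [heading=240, draw]
  ]
]
RT 60: heading 240 -> 180
RT 180: heading 180 -> 0
Final: pos=(77.981,-122.942), heading=0, 13 segment(s) drawn
Segments drawn: 13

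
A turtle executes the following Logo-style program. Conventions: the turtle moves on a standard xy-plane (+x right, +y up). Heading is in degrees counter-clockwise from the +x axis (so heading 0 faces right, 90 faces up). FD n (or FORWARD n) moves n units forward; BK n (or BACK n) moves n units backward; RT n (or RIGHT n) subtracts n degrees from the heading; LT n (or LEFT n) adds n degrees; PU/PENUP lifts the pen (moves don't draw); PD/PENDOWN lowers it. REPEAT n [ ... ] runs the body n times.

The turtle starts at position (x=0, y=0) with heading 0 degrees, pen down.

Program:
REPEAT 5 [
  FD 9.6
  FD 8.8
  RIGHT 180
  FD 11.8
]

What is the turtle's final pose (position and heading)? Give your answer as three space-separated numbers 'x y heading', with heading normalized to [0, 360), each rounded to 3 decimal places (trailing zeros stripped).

Answer: 6.6 0 180

Derivation:
Executing turtle program step by step:
Start: pos=(0,0), heading=0, pen down
REPEAT 5 [
  -- iteration 1/5 --
  FD 9.6: (0,0) -> (9.6,0) [heading=0, draw]
  FD 8.8: (9.6,0) -> (18.4,0) [heading=0, draw]
  RT 180: heading 0 -> 180
  FD 11.8: (18.4,0) -> (6.6,0) [heading=180, draw]
  -- iteration 2/5 --
  FD 9.6: (6.6,0) -> (-3,0) [heading=180, draw]
  FD 8.8: (-3,0) -> (-11.8,0) [heading=180, draw]
  RT 180: heading 180 -> 0
  FD 11.8: (-11.8,0) -> (0,0) [heading=0, draw]
  -- iteration 3/5 --
  FD 9.6: (0,0) -> (9.6,0) [heading=0, draw]
  FD 8.8: (9.6,0) -> (18.4,0) [heading=0, draw]
  RT 180: heading 0 -> 180
  FD 11.8: (18.4,0) -> (6.6,0) [heading=180, draw]
  -- iteration 4/5 --
  FD 9.6: (6.6,0) -> (-3,0) [heading=180, draw]
  FD 8.8: (-3,0) -> (-11.8,0) [heading=180, draw]
  RT 180: heading 180 -> 0
  FD 11.8: (-11.8,0) -> (0,0) [heading=0, draw]
  -- iteration 5/5 --
  FD 9.6: (0,0) -> (9.6,0) [heading=0, draw]
  FD 8.8: (9.6,0) -> (18.4,0) [heading=0, draw]
  RT 180: heading 0 -> 180
  FD 11.8: (18.4,0) -> (6.6,0) [heading=180, draw]
]
Final: pos=(6.6,0), heading=180, 15 segment(s) drawn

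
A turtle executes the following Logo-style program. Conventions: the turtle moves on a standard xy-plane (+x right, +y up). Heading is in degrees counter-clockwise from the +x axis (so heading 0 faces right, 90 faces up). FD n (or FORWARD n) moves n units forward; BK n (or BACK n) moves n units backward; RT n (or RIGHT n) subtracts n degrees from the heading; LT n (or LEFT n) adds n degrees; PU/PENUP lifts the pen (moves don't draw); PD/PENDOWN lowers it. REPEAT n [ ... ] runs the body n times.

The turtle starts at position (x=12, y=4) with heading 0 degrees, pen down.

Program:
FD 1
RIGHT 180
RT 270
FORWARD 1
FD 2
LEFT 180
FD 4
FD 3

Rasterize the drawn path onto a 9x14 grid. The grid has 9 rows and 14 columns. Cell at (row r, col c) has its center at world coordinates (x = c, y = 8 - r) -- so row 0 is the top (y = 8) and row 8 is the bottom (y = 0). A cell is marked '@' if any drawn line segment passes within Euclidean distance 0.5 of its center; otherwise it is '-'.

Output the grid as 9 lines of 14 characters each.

Answer: -------------@
-------------@
-------------@
-------------@
------------@@
-------------@
-------------@
-------------@
--------------

Derivation:
Segment 0: (12,4) -> (13,4)
Segment 1: (13,4) -> (13,3)
Segment 2: (13,3) -> (13,1)
Segment 3: (13,1) -> (13,5)
Segment 4: (13,5) -> (13,8)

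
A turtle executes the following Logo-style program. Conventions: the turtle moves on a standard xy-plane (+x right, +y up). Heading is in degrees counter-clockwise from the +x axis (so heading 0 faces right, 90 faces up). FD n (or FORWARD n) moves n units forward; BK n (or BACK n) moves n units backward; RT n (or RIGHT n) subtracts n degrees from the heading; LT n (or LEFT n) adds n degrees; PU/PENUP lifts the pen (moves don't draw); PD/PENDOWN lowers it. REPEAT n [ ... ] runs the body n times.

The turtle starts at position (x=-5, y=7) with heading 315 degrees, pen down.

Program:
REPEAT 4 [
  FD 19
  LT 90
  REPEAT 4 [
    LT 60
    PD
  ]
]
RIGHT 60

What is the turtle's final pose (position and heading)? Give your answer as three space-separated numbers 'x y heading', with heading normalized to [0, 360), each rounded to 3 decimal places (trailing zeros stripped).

Executing turtle program step by step:
Start: pos=(-5,7), heading=315, pen down
REPEAT 4 [
  -- iteration 1/4 --
  FD 19: (-5,7) -> (8.435,-6.435) [heading=315, draw]
  LT 90: heading 315 -> 45
  REPEAT 4 [
    -- iteration 1/4 --
    LT 60: heading 45 -> 105
    PD: pen down
    -- iteration 2/4 --
    LT 60: heading 105 -> 165
    PD: pen down
    -- iteration 3/4 --
    LT 60: heading 165 -> 225
    PD: pen down
    -- iteration 4/4 --
    LT 60: heading 225 -> 285
    PD: pen down
  ]
  -- iteration 2/4 --
  FD 19: (8.435,-6.435) -> (13.353,-24.788) [heading=285, draw]
  LT 90: heading 285 -> 15
  REPEAT 4 [
    -- iteration 1/4 --
    LT 60: heading 15 -> 75
    PD: pen down
    -- iteration 2/4 --
    LT 60: heading 75 -> 135
    PD: pen down
    -- iteration 3/4 --
    LT 60: heading 135 -> 195
    PD: pen down
    -- iteration 4/4 --
    LT 60: heading 195 -> 255
    PD: pen down
  ]
  -- iteration 3/4 --
  FD 19: (13.353,-24.788) -> (8.435,-43.14) [heading=255, draw]
  LT 90: heading 255 -> 345
  REPEAT 4 [
    -- iteration 1/4 --
    LT 60: heading 345 -> 45
    PD: pen down
    -- iteration 2/4 --
    LT 60: heading 45 -> 105
    PD: pen down
    -- iteration 3/4 --
    LT 60: heading 105 -> 165
    PD: pen down
    -- iteration 4/4 --
    LT 60: heading 165 -> 225
    PD: pen down
  ]
  -- iteration 4/4 --
  FD 19: (8.435,-43.14) -> (-5,-56.575) [heading=225, draw]
  LT 90: heading 225 -> 315
  REPEAT 4 [
    -- iteration 1/4 --
    LT 60: heading 315 -> 15
    PD: pen down
    -- iteration 2/4 --
    LT 60: heading 15 -> 75
    PD: pen down
    -- iteration 3/4 --
    LT 60: heading 75 -> 135
    PD: pen down
    -- iteration 4/4 --
    LT 60: heading 135 -> 195
    PD: pen down
  ]
]
RT 60: heading 195 -> 135
Final: pos=(-5,-56.575), heading=135, 4 segment(s) drawn

Answer: -5 -56.575 135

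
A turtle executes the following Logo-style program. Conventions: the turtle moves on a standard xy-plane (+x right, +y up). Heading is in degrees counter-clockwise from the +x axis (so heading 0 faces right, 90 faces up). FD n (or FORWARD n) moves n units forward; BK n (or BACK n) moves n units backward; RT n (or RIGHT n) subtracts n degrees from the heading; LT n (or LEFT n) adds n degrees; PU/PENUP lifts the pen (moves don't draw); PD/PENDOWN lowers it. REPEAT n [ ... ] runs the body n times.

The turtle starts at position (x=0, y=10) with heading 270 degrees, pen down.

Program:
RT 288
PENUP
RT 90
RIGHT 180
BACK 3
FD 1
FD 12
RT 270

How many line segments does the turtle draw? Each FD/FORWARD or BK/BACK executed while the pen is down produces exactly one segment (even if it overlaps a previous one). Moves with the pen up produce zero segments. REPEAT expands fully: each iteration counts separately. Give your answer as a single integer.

Answer: 0

Derivation:
Executing turtle program step by step:
Start: pos=(0,10), heading=270, pen down
RT 288: heading 270 -> 342
PU: pen up
RT 90: heading 342 -> 252
RT 180: heading 252 -> 72
BK 3: (0,10) -> (-0.927,7.147) [heading=72, move]
FD 1: (-0.927,7.147) -> (-0.618,8.098) [heading=72, move]
FD 12: (-0.618,8.098) -> (3.09,19.511) [heading=72, move]
RT 270: heading 72 -> 162
Final: pos=(3.09,19.511), heading=162, 0 segment(s) drawn
Segments drawn: 0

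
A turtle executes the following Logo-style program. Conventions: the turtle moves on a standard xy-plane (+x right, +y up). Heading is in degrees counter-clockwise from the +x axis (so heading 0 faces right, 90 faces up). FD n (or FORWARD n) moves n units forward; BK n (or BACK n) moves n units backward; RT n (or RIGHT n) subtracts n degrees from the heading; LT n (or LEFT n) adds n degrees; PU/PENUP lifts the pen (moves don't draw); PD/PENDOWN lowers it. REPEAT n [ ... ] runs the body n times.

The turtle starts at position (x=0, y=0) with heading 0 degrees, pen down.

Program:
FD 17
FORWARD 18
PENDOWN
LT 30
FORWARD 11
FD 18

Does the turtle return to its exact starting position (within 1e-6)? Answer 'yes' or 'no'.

Answer: no

Derivation:
Executing turtle program step by step:
Start: pos=(0,0), heading=0, pen down
FD 17: (0,0) -> (17,0) [heading=0, draw]
FD 18: (17,0) -> (35,0) [heading=0, draw]
PD: pen down
LT 30: heading 0 -> 30
FD 11: (35,0) -> (44.526,5.5) [heading=30, draw]
FD 18: (44.526,5.5) -> (60.115,14.5) [heading=30, draw]
Final: pos=(60.115,14.5), heading=30, 4 segment(s) drawn

Start position: (0, 0)
Final position: (60.115, 14.5)
Distance = 61.839; >= 1e-6 -> NOT closed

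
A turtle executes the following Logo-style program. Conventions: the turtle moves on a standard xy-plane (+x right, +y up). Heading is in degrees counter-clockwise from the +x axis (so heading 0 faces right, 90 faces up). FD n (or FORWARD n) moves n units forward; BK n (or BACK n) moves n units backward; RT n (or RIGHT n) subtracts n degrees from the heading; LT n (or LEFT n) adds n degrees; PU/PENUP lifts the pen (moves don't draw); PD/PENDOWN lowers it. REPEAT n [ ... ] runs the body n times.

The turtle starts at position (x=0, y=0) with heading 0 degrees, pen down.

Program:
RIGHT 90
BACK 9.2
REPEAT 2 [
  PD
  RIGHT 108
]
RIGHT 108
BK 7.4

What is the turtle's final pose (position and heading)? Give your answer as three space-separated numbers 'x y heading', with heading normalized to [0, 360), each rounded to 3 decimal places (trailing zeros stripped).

Answer: -4.35 15.187 306

Derivation:
Executing turtle program step by step:
Start: pos=(0,0), heading=0, pen down
RT 90: heading 0 -> 270
BK 9.2: (0,0) -> (0,9.2) [heading=270, draw]
REPEAT 2 [
  -- iteration 1/2 --
  PD: pen down
  RT 108: heading 270 -> 162
  -- iteration 2/2 --
  PD: pen down
  RT 108: heading 162 -> 54
]
RT 108: heading 54 -> 306
BK 7.4: (0,9.2) -> (-4.35,15.187) [heading=306, draw]
Final: pos=(-4.35,15.187), heading=306, 2 segment(s) drawn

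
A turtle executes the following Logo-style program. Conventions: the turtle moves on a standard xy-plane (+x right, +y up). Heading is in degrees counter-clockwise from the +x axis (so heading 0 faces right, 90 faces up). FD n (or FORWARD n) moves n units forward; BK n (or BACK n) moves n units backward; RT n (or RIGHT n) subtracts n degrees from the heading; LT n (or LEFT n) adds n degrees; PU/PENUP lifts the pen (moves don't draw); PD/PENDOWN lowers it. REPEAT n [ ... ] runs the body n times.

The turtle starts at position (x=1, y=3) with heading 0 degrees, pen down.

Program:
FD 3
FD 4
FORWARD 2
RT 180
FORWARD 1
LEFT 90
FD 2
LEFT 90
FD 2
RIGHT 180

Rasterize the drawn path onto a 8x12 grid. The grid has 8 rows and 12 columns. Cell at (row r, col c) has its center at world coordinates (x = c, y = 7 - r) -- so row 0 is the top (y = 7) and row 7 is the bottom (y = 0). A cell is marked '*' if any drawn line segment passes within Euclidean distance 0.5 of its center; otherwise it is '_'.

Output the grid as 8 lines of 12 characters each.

Segment 0: (1,3) -> (4,3)
Segment 1: (4,3) -> (8,3)
Segment 2: (8,3) -> (10,3)
Segment 3: (10,3) -> (9,3)
Segment 4: (9,3) -> (9,1)
Segment 5: (9,1) -> (11,1)

Answer: ____________
____________
____________
____________
_**********_
_________*__
_________***
____________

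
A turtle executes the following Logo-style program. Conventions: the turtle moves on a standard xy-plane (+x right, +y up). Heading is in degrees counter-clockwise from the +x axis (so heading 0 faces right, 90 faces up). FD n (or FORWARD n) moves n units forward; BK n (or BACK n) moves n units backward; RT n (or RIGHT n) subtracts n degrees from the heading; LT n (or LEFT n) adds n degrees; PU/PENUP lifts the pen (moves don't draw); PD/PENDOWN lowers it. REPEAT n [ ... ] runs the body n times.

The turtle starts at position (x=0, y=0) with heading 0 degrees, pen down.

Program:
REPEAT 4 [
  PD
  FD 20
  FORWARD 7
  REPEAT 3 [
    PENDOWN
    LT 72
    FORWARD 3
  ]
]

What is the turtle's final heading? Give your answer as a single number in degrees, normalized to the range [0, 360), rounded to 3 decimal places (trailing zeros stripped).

Answer: 144

Derivation:
Executing turtle program step by step:
Start: pos=(0,0), heading=0, pen down
REPEAT 4 [
  -- iteration 1/4 --
  PD: pen down
  FD 20: (0,0) -> (20,0) [heading=0, draw]
  FD 7: (20,0) -> (27,0) [heading=0, draw]
  REPEAT 3 [
    -- iteration 1/3 --
    PD: pen down
    LT 72: heading 0 -> 72
    FD 3: (27,0) -> (27.927,2.853) [heading=72, draw]
    -- iteration 2/3 --
    PD: pen down
    LT 72: heading 72 -> 144
    FD 3: (27.927,2.853) -> (25.5,4.617) [heading=144, draw]
    -- iteration 3/3 --
    PD: pen down
    LT 72: heading 144 -> 216
    FD 3: (25.5,4.617) -> (23.073,2.853) [heading=216, draw]
  ]
  -- iteration 2/4 --
  PD: pen down
  FD 20: (23.073,2.853) -> (6.893,-8.903) [heading=216, draw]
  FD 7: (6.893,-8.903) -> (1.229,-13.017) [heading=216, draw]
  REPEAT 3 [
    -- iteration 1/3 --
    PD: pen down
    LT 72: heading 216 -> 288
    FD 3: (1.229,-13.017) -> (2.157,-15.87) [heading=288, draw]
    -- iteration 2/3 --
    PD: pen down
    LT 72: heading 288 -> 0
    FD 3: (2.157,-15.87) -> (5.157,-15.87) [heading=0, draw]
    -- iteration 3/3 --
    PD: pen down
    LT 72: heading 0 -> 72
    FD 3: (5.157,-15.87) -> (6.084,-13.017) [heading=72, draw]
  ]
  -- iteration 3/4 --
  PD: pen down
  FD 20: (6.084,-13.017) -> (12.264,6.004) [heading=72, draw]
  FD 7: (12.264,6.004) -> (14.427,12.661) [heading=72, draw]
  REPEAT 3 [
    -- iteration 1/3 --
    PD: pen down
    LT 72: heading 72 -> 144
    FD 3: (14.427,12.661) -> (12,14.425) [heading=144, draw]
    -- iteration 2/3 --
    PD: pen down
    LT 72: heading 144 -> 216
    FD 3: (12,14.425) -> (9.573,12.661) [heading=216, draw]
    -- iteration 3/3 --
    PD: pen down
    LT 72: heading 216 -> 288
    FD 3: (9.573,12.661) -> (10.5,9.808) [heading=288, draw]
  ]
  -- iteration 4/4 --
  PD: pen down
  FD 20: (10.5,9.808) -> (16.68,-9.213) [heading=288, draw]
  FD 7: (16.68,-9.213) -> (18.843,-15.87) [heading=288, draw]
  REPEAT 3 [
    -- iteration 1/3 --
    PD: pen down
    LT 72: heading 288 -> 0
    FD 3: (18.843,-15.87) -> (21.843,-15.87) [heading=0, draw]
    -- iteration 2/3 --
    PD: pen down
    LT 72: heading 0 -> 72
    FD 3: (21.843,-15.87) -> (22.771,-13.017) [heading=72, draw]
    -- iteration 3/3 --
    PD: pen down
    LT 72: heading 72 -> 144
    FD 3: (22.771,-13.017) -> (20.343,-11.254) [heading=144, draw]
  ]
]
Final: pos=(20.343,-11.254), heading=144, 20 segment(s) drawn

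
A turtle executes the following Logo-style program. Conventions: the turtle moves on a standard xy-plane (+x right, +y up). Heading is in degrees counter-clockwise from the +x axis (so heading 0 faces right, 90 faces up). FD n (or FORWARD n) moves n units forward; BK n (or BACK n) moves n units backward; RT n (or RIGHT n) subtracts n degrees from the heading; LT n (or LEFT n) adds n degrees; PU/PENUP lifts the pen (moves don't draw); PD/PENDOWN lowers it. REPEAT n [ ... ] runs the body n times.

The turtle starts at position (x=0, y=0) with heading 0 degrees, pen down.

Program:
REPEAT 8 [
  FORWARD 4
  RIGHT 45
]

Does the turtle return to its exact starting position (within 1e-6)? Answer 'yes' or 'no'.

Executing turtle program step by step:
Start: pos=(0,0), heading=0, pen down
REPEAT 8 [
  -- iteration 1/8 --
  FD 4: (0,0) -> (4,0) [heading=0, draw]
  RT 45: heading 0 -> 315
  -- iteration 2/8 --
  FD 4: (4,0) -> (6.828,-2.828) [heading=315, draw]
  RT 45: heading 315 -> 270
  -- iteration 3/8 --
  FD 4: (6.828,-2.828) -> (6.828,-6.828) [heading=270, draw]
  RT 45: heading 270 -> 225
  -- iteration 4/8 --
  FD 4: (6.828,-6.828) -> (4,-9.657) [heading=225, draw]
  RT 45: heading 225 -> 180
  -- iteration 5/8 --
  FD 4: (4,-9.657) -> (0,-9.657) [heading=180, draw]
  RT 45: heading 180 -> 135
  -- iteration 6/8 --
  FD 4: (0,-9.657) -> (-2.828,-6.828) [heading=135, draw]
  RT 45: heading 135 -> 90
  -- iteration 7/8 --
  FD 4: (-2.828,-6.828) -> (-2.828,-2.828) [heading=90, draw]
  RT 45: heading 90 -> 45
  -- iteration 8/8 --
  FD 4: (-2.828,-2.828) -> (0,0) [heading=45, draw]
  RT 45: heading 45 -> 0
]
Final: pos=(0,0), heading=0, 8 segment(s) drawn

Start position: (0, 0)
Final position: (0, 0)
Distance = 0; < 1e-6 -> CLOSED

Answer: yes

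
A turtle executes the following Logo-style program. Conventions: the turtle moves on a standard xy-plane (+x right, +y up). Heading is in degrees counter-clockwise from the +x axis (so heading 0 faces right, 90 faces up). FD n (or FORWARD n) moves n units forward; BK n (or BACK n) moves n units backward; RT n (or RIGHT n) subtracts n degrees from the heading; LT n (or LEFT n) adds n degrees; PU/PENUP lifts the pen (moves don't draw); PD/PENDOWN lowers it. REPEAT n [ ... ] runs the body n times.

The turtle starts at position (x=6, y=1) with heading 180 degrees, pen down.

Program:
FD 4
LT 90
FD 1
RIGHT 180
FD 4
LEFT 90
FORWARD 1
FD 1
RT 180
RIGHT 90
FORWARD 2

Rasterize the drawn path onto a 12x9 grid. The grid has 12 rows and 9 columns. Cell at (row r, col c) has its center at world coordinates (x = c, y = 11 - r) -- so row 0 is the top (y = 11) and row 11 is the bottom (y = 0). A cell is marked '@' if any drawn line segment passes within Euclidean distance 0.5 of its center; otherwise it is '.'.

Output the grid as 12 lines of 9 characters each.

Answer: .........
.........
.........
.........
.........
.........
.........
@@@......
@.@......
@.@......
..@@@@@..
..@......

Derivation:
Segment 0: (6,1) -> (2,1)
Segment 1: (2,1) -> (2,0)
Segment 2: (2,0) -> (2,4)
Segment 3: (2,4) -> (1,4)
Segment 4: (1,4) -> (0,4)
Segment 5: (0,4) -> (0,2)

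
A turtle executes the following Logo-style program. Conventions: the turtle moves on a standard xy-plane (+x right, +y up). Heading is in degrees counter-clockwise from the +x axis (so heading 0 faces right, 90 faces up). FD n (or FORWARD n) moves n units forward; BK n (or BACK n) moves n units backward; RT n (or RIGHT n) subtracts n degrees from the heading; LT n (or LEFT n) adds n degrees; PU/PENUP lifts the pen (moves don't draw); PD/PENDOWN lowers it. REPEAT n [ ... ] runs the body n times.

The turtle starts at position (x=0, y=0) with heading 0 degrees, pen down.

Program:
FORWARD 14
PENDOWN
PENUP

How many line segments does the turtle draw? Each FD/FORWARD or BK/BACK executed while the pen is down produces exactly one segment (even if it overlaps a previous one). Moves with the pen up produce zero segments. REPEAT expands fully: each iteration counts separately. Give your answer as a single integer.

Executing turtle program step by step:
Start: pos=(0,0), heading=0, pen down
FD 14: (0,0) -> (14,0) [heading=0, draw]
PD: pen down
PU: pen up
Final: pos=(14,0), heading=0, 1 segment(s) drawn
Segments drawn: 1

Answer: 1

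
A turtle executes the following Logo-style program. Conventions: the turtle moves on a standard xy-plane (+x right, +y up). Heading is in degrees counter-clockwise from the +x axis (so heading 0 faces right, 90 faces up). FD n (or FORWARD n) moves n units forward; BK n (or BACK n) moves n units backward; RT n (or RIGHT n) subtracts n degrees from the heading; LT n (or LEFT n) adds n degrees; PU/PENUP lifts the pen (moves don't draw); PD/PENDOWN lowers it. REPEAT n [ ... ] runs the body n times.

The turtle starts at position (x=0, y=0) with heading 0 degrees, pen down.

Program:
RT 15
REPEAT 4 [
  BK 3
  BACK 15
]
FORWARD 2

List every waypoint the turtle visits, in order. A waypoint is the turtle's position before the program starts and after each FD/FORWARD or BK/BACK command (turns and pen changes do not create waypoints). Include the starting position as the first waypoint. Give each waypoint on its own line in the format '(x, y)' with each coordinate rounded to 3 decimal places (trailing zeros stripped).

Executing turtle program step by step:
Start: pos=(0,0), heading=0, pen down
RT 15: heading 0 -> 345
REPEAT 4 [
  -- iteration 1/4 --
  BK 3: (0,0) -> (-2.898,0.776) [heading=345, draw]
  BK 15: (-2.898,0.776) -> (-17.387,4.659) [heading=345, draw]
  -- iteration 2/4 --
  BK 3: (-17.387,4.659) -> (-20.284,5.435) [heading=345, draw]
  BK 15: (-20.284,5.435) -> (-34.773,9.317) [heading=345, draw]
  -- iteration 3/4 --
  BK 3: (-34.773,9.317) -> (-37.671,10.094) [heading=345, draw]
  BK 15: (-37.671,10.094) -> (-52.16,13.976) [heading=345, draw]
  -- iteration 4/4 --
  BK 3: (-52.16,13.976) -> (-55.058,14.753) [heading=345, draw]
  BK 15: (-55.058,14.753) -> (-69.547,18.635) [heading=345, draw]
]
FD 2: (-69.547,18.635) -> (-67.615,18.117) [heading=345, draw]
Final: pos=(-67.615,18.117), heading=345, 9 segment(s) drawn
Waypoints (10 total):
(0, 0)
(-2.898, 0.776)
(-17.387, 4.659)
(-20.284, 5.435)
(-34.773, 9.317)
(-37.671, 10.094)
(-52.16, 13.976)
(-55.058, 14.753)
(-69.547, 18.635)
(-67.615, 18.117)

Answer: (0, 0)
(-2.898, 0.776)
(-17.387, 4.659)
(-20.284, 5.435)
(-34.773, 9.317)
(-37.671, 10.094)
(-52.16, 13.976)
(-55.058, 14.753)
(-69.547, 18.635)
(-67.615, 18.117)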